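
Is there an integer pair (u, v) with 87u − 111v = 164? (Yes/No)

No

gcd(87, 111): 111 = 1·87 + 24; 87 = 3·24 + 15; 24 = 1·15 + 9; 15 = 1·9 + 6; 9 = 1·6 + 3; 6 = 2·3 + 0 → 3
3 does not divide 164, so a solution does not exist.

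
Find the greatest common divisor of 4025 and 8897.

7

4025 = 5² · 7 · 23
8897 = 7 · 31 · 41
Common: 7 = 7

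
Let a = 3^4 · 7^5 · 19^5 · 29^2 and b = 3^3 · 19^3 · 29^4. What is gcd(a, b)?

155747313

min exponent per shared prime: 3^3 · 19^3 · 29^2 = 155747313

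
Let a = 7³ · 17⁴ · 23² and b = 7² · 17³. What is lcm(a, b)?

max exponent per prime: 7³ · 17⁴ · 23² = 15154634887

15154634887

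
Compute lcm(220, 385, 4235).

16940

lcm(220, 385) = 220·385/gcd = 84700/55 = 1540
lcm(1540, 4235) = 1540·4235/gcd = 6521900/385 = 16940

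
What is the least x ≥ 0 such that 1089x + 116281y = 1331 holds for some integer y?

108

Reduce mod 116281: 1089x ≡ 1331 (mod 116281). With g = gcd(1089, 116281) = 121 dividing 1331, divide through: 9x ≡ 11 (mod 961).
Since gcd(9, 961) = 1, x ≡ 11·(9)⁻¹ ≡ 108 (mod 961). Smallest non-negative: 108.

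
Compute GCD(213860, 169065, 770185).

1445

gcd(213860, 169065): 213860 = 1·169065 + 44795; 169065 = 3·44795 + 34680; 44795 = 1·34680 + 10115; 34680 = 3·10115 + 4335; 10115 = 2·4335 + 1445; 4335 = 3·1445 + 0 → 1445
gcd(1445, 770185): 770185 = 533·1445 + 0 → 1445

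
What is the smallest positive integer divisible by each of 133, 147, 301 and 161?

2762277

133 = 7 · 19; 147 = 3 · 7²; 301 = 7 · 43; 161 = 7 · 23
lcm takes max exponent of each prime: 3 · 7² · 19 · 23 · 43 = 2762277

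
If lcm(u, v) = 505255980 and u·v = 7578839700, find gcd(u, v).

15

From gcd × lcm = uv: gcd = 7578839700 / 505255980 = 15.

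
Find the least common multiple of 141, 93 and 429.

625053

141 = 3 · 47; 93 = 3 · 31; 429 = 3 · 11 · 13
lcm takes max exponent of each prime: 3 · 11 · 13 · 31 · 47 = 625053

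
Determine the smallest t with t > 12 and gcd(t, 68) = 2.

14

Multiples of 2 above 12: 2·7, 2·8, … . Need the cofactor coprime to 68/2 = 34.
Checking s = 7, 8, … the first with gcd(s, 34) = 1 is s = 7, giving 14.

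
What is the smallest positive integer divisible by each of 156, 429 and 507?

22308

156 = 2² · 3 · 13; 429 = 3 · 11 · 13; 507 = 3 · 13²
lcm takes max exponent of each prime: 2² · 3 · 11 · 13² = 22308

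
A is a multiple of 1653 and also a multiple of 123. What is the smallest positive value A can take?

67773

1653 = 3 · 19 · 29; 123 = 3 · 41
max exponents: 3 · 19 · 29 · 41 = 67773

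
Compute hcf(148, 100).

148 = 2² · 37
100 = 2² · 5²
Common: 2² = 4

4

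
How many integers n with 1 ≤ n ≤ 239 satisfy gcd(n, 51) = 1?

150

51 = 3·17. Inclusion–exclusion on these primes:
239 − ⌊239/3⌋ − ⌊239/17⌋ + ⌊239/51⌋ = 150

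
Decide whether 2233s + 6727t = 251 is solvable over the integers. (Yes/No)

No

By Bézout, 2233s + 6727t = 251 has integer solutions iff gcd(2233, 6727) | 251.
Euclid: 6727 = 3·2233 + 28; 2233 = 79·28 + 21; 28 = 1·21 + 7; 21 = 3·7 + 0. gcd = 7; 251 mod 7 = 6. No.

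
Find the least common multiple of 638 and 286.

638 = 2 · 11 · 29; 286 = 2 · 11 · 13
max exponents: 2 · 11 · 13 · 29 = 8294

8294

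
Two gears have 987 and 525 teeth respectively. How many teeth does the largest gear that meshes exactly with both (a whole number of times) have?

21

987 = 3 · 7 · 47
525 = 3 · 5² · 7
Common: 3 · 7 = 21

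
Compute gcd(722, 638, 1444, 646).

722 = 2 · 19²; 638 = 2 · 11 · 29; 1444 = 2² · 19²; 646 = 2 · 17 · 19
gcd takes min exponent of each prime: 2 = 2

2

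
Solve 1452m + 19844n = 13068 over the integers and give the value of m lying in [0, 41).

Euclid: 19844 = 13·1452 + 968; 1452 = 1·968 + 484; 968 = 2·484 + 0 → gcd = 484; 13068 = 484·27.
Back-substitution yields 1452·(14) + 19844·(-1) = 484, so one solution is m = 14·27 = 378, n = -1·27 = -27.
Solutions in m differ by 19844/484 = 41; the one in [0, 41) is 378 mod 41 = 9.

9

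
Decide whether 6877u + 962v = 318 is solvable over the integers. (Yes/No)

No

gcd(6877, 962): 6877 = 7·962 + 143; 962 = 6·143 + 104; 143 = 1·104 + 39; 104 = 2·39 + 26; 39 = 1·26 + 13; 26 = 2·13 + 0 → 13
13 does not divide 318, so a solution does not exist.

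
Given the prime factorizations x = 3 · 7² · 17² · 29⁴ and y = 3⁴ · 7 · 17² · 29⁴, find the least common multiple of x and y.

811280305521

max exponent per prime: 3⁴ · 7² · 17² · 29⁴ = 811280305521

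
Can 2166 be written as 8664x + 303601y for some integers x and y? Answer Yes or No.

gcd(8664, 303601): 303601 = 35·8664 + 361; 8664 = 24·361 + 0 → 361
361 divides 2166, so a solution exists.

Yes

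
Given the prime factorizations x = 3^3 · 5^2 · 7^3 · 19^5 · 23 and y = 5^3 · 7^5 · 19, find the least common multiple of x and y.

max exponent per prime: 3^3 · 5^3 · 7^5 · 19^5 · 23 = 3230426156194125

3230426156194125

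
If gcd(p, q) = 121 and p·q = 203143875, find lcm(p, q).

1678875

For any two positive integers, gcd × lcm equals their product. Hence lcm = 203143875 / 121 = 1678875.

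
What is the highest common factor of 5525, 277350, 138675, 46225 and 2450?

gcd(5525, 277350): 277350 = 50·5525 + 1100; 5525 = 5·1100 + 25; 1100 = 44·25 + 0 → 25
gcd(25, 138675): 138675 = 5547·25 + 0 → 25
gcd(25, 46225): 46225 = 1849·25 + 0 → 25
gcd(25, 2450): 2450 = 98·25 + 0 → 25

25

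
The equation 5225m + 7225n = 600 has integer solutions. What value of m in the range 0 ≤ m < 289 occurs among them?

gcd(5225, 7225) = 25 (Euclid: 7225 = 1·5225 + 2000; 5225 = 2·2000 + 1225; 2000 = 1·1225 + 775; 1225 = 1·775 + 450; 775 = 1·450 + 325; 450 = 1·325 + 125; 325 = 2·125 + 75; 125 = 1·75 + 50; 75 = 1·50 + 25; 50 = 2·25 + 0), and 25 | 600.
Extended Euclid: 5225·(-112) + 7225·(81) = 25. Scale by 24: m₀ = -2688.
General solution m = m₀ + 289t; reducing mod 289 gives m = 202 (and n = -146).

202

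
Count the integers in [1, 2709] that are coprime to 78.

834

Prime factors of 78: 2, 3, 13. Count integers ≤ 2709 divisible by none of them.
By inclusion–exclusion: 2709 − ⌊2709/2⌋ − ⌊2709/3⌋ − ⌊2709/13⌋ + ⌊2709/6⌋ + ⌊2709/26⌋ + ⌊2709/39⌋ − ⌊2709/78⌋ = 834.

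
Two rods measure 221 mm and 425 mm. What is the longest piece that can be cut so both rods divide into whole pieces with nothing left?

17

Euclid: 425 = 1·221 + 204; 221 = 1·204 + 17; 204 = 12·17 + 0. Last nonzero remainder: 17.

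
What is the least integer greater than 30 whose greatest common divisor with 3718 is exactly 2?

gcd(k, 3718) = 2 forces 2 | k; write k = 2s. Then gcd(2s, 2·1859) = 2·gcd(s, 1859), so need gcd(s, 1859) = 1.
2s > 30 gives s ≥ 16. The least s ≥ 16 coprime to 1859 is 16, so k = 2·16 = 32.

32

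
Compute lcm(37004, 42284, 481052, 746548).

7843690921924

lcm(37004, 42284) = 37004·42284/gcd = 1564677136/44 = 35560844
lcm(35560844, 481052) = 35560844·481052/gcd = 17106615127888/37004 = 462290972
lcm(462290972, 746548) = 462290972·746548/gcd = 345122400564656/44 = 7843690921924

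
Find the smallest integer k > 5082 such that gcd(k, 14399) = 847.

Multiples of 847 above 5082: 847·7, 847·8, … . Need the cofactor coprime to 14399/847 = 17.
Checking s = 7, 8, … the first with gcd(s, 17) = 1 is s = 7, giving 5929.

5929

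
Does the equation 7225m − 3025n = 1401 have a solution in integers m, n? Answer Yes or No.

No

gcd(7225, 3025): 7225 = 2·3025 + 1175; 3025 = 2·1175 + 675; 1175 = 1·675 + 500; 675 = 1·500 + 175; 500 = 2·175 + 150; 175 = 1·150 + 25; 150 = 6·25 + 0 → 25
25 does not divide 1401, so a solution does not exist.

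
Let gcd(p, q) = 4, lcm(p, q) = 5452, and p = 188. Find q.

Using pq = gcd(p,q)·lcm(p,q) = 4·5452 = 21808, we get q = 21808/188 = 116.

116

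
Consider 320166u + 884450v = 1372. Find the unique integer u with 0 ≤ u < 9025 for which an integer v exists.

Reduce mod 884450: 320166u ≡ 1372 (mod 884450). With g = gcd(320166, 884450) = 98 dividing 1372, divide through: 3267u ≡ 14 (mod 9025).
Since gcd(3267, 9025) = 1, u ≡ 14·(3267)⁻¹ ≡ 442 (mod 9025). Smallest non-negative: 442.

442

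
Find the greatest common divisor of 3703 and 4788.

7

Euclid: 4788 = 1·3703 + 1085; 3703 = 3·1085 + 448; 1085 = 2·448 + 189; 448 = 2·189 + 70; 189 = 2·70 + 49; 70 = 1·49 + 21; 49 = 2·21 + 7; 21 = 3·7 + 0. Last nonzero remainder: 7.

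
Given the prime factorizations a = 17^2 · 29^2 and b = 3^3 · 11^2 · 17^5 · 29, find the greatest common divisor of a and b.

min exponent per shared prime: 17^2 · 29 = 8381

8381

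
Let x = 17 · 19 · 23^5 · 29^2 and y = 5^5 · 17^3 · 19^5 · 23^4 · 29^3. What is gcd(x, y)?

min exponent per shared prime: 17 · 19 · 23^4 · 29^2 = 76016848763

76016848763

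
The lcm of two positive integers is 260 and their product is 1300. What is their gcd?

5

gcd·lcm = product, so gcd = 1300/260 = 5.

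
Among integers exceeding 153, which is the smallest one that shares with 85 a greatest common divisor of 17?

85 = 17·5. Any x with gcd(x, 85) = 17 is a multiple of 17, say 17s, with s coprime to 5.
Need s > 153/17, so s ≥ 10. First s ≥ 10 with gcd(s, 5) = 1 is s = 11. Thus x = 17·11 = 187.

187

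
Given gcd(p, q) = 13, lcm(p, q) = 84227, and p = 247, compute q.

p·q = gcd·lcm = 13·84227 = 1094951, so q = 1094951/247 = 4433.

4433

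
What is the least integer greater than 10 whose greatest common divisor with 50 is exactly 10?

20

50 = 10·5. Any a with gcd(a, 50) = 10 is a multiple of 10, say 10s, with s coprime to 5.
Need s > 10/10, so s ≥ 2. First s ≥ 2 with gcd(s, 5) = 1 is s = 2. Thus a = 10·2 = 20.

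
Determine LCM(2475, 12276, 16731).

51866100

lcm(2475, 12276) = 2475·12276/gcd = 30383100/99 = 306900
lcm(306900, 16731) = 306900·16731/gcd = 5134743900/99 = 51866100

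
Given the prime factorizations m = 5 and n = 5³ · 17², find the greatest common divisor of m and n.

5

min exponent per shared prime: 5 = 5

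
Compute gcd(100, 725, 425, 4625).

gcd(100, 725): 725 = 7·100 + 25; 100 = 4·25 + 0 → 25
gcd(25, 425): 425 = 17·25 + 0 → 25
gcd(25, 4625): 4625 = 185·25 + 0 → 25

25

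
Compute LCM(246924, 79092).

246924 = 2² · 3² · 19³; 79092 = 2² · 3² · 13³
max exponents: 2² · 3² · 13³ · 19³ = 542492028

542492028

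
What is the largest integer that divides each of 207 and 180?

9

207 = 3² · 23
180 = 2² · 3² · 5
Common: 3² = 9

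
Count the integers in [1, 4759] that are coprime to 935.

935 = 5·11·17. Inclusion–exclusion on these primes:
4759 − ⌊4759/5⌋ − ⌊4759/11⌋ − ⌊4759/17⌋ + ⌊4759/55⌋ + ⌊4759/85⌋ + ⌊4759/187⌋ − ⌊4759/935⌋ = 3258

3258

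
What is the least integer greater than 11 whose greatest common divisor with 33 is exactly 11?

Multiples of 11 above 11: 11·2, 11·3, … . Need the cofactor coprime to 33/11 = 3.
Checking s = 2, 3, … the first with gcd(s, 3) = 1 is s = 2, giving 22.

22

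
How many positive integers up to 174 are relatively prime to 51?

109

51 = 3·17. Inclusion–exclusion on these primes:
174 − ⌊174/3⌋ − ⌊174/17⌋ + ⌊174/51⌋ = 109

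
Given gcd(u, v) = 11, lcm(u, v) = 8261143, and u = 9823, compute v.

9251

Using uv = gcd(u,v)·lcm(u,v) = 11·8261143 = 90872573, we get v = 90872573/9823 = 9251.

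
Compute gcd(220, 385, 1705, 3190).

55

220 = 2² · 5 · 11; 385 = 5 · 7 · 11; 1705 = 5 · 11 · 31; 3190 = 2 · 5 · 11 · 29
gcd takes min exponent of each prime: 5 · 11 = 55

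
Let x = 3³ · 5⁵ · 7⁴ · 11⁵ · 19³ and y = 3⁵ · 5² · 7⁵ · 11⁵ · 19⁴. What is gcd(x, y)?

min exponent per shared prime: 3³ · 5² · 7⁴ · 11⁵ · 19³ = 1790276708526075

1790276708526075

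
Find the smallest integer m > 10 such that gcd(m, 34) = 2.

12

gcd(m, 34) = 2 forces 2 | m; write m = 2s. Then gcd(2s, 2·17) = 2·gcd(s, 17), so need gcd(s, 17) = 1.
2s > 10 gives s ≥ 6. The least s ≥ 6 coprime to 17 is 6, so m = 2·6 = 12.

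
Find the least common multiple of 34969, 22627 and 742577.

34969 = 11² · 17²; 22627 = 11³ · 17; 742577 = 11² · 17 · 19²
lcm takes max exponent of each prime: 11³ · 17² · 19² = 138861899

138861899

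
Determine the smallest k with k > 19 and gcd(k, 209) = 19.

38

209 = 19·11. Any k with gcd(k, 209) = 19 is a multiple of 19, say 19s, with s coprime to 11.
Need s > 19/19, so s ≥ 2. First s ≥ 2 with gcd(s, 11) = 1 is s = 2. Thus k = 19·2 = 38.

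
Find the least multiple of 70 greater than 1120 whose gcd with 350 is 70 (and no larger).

1190

350 = 70·5. Any x with gcd(x, 350) = 70 is a multiple of 70, say 70s, with s coprime to 5.
Need s > 1120/70, so s ≥ 17. First s ≥ 17 with gcd(s, 5) = 1 is s = 17. Thus x = 70·17 = 1190.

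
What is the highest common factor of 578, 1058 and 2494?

gcd(578, 1058): 1058 = 1·578 + 480; 578 = 1·480 + 98; 480 = 4·98 + 88; 98 = 1·88 + 10; 88 = 8·10 + 8; 10 = 1·8 + 2; 8 = 4·2 + 0 → 2
gcd(2, 2494): 2494 = 1247·2 + 0 → 2

2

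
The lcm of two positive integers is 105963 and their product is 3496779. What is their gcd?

33

From gcd × lcm = pq: gcd = 3496779 / 105963 = 33.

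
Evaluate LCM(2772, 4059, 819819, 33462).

2772 = 2² · 3² · 7 · 11; 4059 = 3² · 11 · 41; 819819 = 3² · 7² · 11 · 13²; 33462 = 2 · 3² · 11 · 13²
lcm takes max exponent of each prime: 2² · 3² · 7² · 11 · 13² · 41 = 134450316

134450316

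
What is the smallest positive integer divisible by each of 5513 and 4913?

gcd first: 5513 = 1·4913 + 600; 4913 = 8·600 + 113; 600 = 5·113 + 35; 113 = 3·35 + 8; 35 = 4·8 + 3; 8 = 2·3 + 2; 3 = 1·2 + 1; 2 = 2·1 + 0 → gcd = 1
lcm = 5513·4913/gcd = 27085369/1 = 27085369

27085369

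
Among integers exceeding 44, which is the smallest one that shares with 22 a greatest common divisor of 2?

46

Multiples of 2 above 44: 2·23, 2·24, … . Need the cofactor coprime to 22/2 = 11.
Checking s = 23, 24, … the first with gcd(s, 11) = 1 is s = 23, giving 46.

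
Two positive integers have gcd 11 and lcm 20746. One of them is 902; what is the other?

Using mn = gcd(m,n)·lcm(m,n) = 11·20746 = 228206, we get n = 228206/902 = 253.

253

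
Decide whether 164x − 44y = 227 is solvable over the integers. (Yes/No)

gcd(164, 44): 164 = 3·44 + 32; 44 = 1·32 + 12; 32 = 2·12 + 8; 12 = 1·8 + 4; 8 = 2·4 + 0 → 4
4 does not divide 227, so a solution does not exist.

No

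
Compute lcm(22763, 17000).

22763 = 13 · 17 · 103; 17000 = 2³ · 5³ · 17
max exponents: 2³ · 5³ · 13 · 17 · 103 = 22763000

22763000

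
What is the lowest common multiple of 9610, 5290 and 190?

96590110

9610 = 2 · 5 · 31²; 5290 = 2 · 5 · 23²; 190 = 2 · 5 · 19
lcm takes max exponent of each prime: 2 · 5 · 19 · 23² · 31² = 96590110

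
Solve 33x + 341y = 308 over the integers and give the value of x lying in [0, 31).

Euclid: 341 = 10·33 + 11; 33 = 3·11 + 0 → gcd = 11; 308 = 11·28.
Back-substitution yields 33·(-10) + 341·(1) = 11, so one solution is x = -10·28 = -280, y = 1·28 = 28.
Solutions in x differ by 341/11 = 31; the one in [0, 31) is -280 mod 31 = 30.

30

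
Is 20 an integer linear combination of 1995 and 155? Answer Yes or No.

Yes

gcd(1995, 155): 1995 = 12·155 + 135; 155 = 1·135 + 20; 135 = 6·20 + 15; 20 = 1·15 + 5; 15 = 3·5 + 0 → 5
5 divides 20, so a solution exists.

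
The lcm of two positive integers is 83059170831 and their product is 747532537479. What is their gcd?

9

gcd·lcm = product, so gcd = 747532537479/83059170831 = 9.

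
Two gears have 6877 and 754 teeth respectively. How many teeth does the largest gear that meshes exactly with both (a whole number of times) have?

Euclid: 6877 = 9·754 + 91; 754 = 8·91 + 26; 91 = 3·26 + 13; 26 = 2·13 + 0. Last nonzero remainder: 13.

13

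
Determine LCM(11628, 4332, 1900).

5523300

lcm(11628, 4332) = 11628·4332/gcd = 50372496/228 = 220932
lcm(220932, 1900) = 220932·1900/gcd = 419770800/76 = 5523300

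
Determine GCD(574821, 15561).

Euclid: 574821 = 36·15561 + 14625; 15561 = 1·14625 + 936; 14625 = 15·936 + 585; 936 = 1·585 + 351; 585 = 1·351 + 234; 351 = 1·234 + 117; 234 = 2·117 + 0. Last nonzero remainder: 117.

117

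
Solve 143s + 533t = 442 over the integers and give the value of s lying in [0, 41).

gcd(143, 533) = 13 (Euclid: 533 = 3·143 + 104; 143 = 1·104 + 39; 104 = 2·39 + 26; 39 = 1·26 + 13; 26 = 2·13 + 0), and 13 | 442.
Extended Euclid: 143·(15) + 533·(-4) = 13. Scale by 34: s₀ = 510.
General solution s = s₀ + 41k; reducing mod 41 gives s = 18 (and t = -4).

18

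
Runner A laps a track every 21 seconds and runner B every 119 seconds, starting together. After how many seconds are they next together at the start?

21 = 3 · 7; 119 = 7 · 17
max exponents: 3 · 7 · 17 = 357

357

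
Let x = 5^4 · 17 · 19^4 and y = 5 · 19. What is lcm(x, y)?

1384660625

max exponent per prime: 5^4 · 17 · 19^4 = 1384660625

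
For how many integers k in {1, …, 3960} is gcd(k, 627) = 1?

2273

627 = 3·11·19. Inclusion–exclusion on these primes:
3960 − ⌊3960/3⌋ − ⌊3960/11⌋ − ⌊3960/19⌋ + ⌊3960/33⌋ + ⌊3960/57⌋ + ⌊3960/209⌋ − ⌊3960/627⌋ = 2273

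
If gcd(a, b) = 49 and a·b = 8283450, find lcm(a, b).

169050

For any two positive integers, gcd × lcm equals their product. Hence lcm = 8283450 / 49 = 169050.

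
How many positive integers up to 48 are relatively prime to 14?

21

Prime factors of 14: 2, 7. Count integers ≤ 48 divisible by none of them.
By inclusion–exclusion: 48 − ⌊48/2⌋ − ⌊48/7⌋ + ⌊48/14⌋ = 21.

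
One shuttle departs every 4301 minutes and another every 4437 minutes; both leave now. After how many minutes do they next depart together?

1122561

gcd first: 4437 = 1·4301 + 136; 4301 = 31·136 + 85; 136 = 1·85 + 51; 85 = 1·51 + 34; 51 = 1·34 + 17; 34 = 2·17 + 0 → gcd = 17
lcm = 4301·4437/gcd = 19083537/17 = 1122561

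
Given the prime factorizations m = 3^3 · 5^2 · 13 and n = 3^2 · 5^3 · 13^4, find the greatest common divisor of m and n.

2925

min exponent per shared prime: 3^2 · 5^2 · 13 = 2925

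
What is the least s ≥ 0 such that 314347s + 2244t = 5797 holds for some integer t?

Euclid: 314347 = 140·2244 + 187; 2244 = 12·187 + 0 → gcd = 187; 5797 = 187·31.
Back-substitution yields 314347·(1) + 2244·(-140) = 187, so one solution is s = 1·31 = 31, t = -140·31 = -4340.
Solutions in s differ by 2244/187 = 12; the one in [0, 12) is 31 mod 12 = 7.

7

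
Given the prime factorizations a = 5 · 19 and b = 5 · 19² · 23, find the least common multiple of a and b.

max exponent per prime: 5 · 19² · 23 = 41515

41515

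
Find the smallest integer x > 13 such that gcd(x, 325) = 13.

26

gcd(x, 325) = 13 forces 13 | x; write x = 13s. Then gcd(13s, 13·25) = 13·gcd(s, 25), so need gcd(s, 25) = 1.
13s > 13 gives s ≥ 2. The least s ≥ 2 coprime to 25 is 2, so x = 13·2 = 26.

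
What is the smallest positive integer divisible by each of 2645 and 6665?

3525785

2645 = 5 · 23²; 6665 = 5 · 31 · 43
max exponents: 5 · 23² · 31 · 43 = 3525785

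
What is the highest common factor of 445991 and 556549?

7

Euclid: 556549 = 1·445991 + 110558; 445991 = 4·110558 + 3759; 110558 = 29·3759 + 1547; 3759 = 2·1547 + 665; 1547 = 2·665 + 217; 665 = 3·217 + 14; 217 = 15·14 + 7; 14 = 2·7 + 0. Last nonzero remainder: 7.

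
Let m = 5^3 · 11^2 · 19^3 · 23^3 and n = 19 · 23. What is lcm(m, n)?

1262233476625

max exponent per prime: 5^3 · 11^2 · 19^3 · 23^3 = 1262233476625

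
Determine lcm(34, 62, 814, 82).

17588098

34 = 2 · 17; 62 = 2 · 31; 814 = 2 · 11 · 37; 82 = 2 · 41
lcm takes max exponent of each prime: 2 · 11 · 17 · 31 · 37 · 41 = 17588098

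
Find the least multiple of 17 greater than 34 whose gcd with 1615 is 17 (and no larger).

1615 = 17·95. Any t with gcd(t, 1615) = 17 is a multiple of 17, say 17s, with s coprime to 95.
Need s > 34/17, so s ≥ 3. First s ≥ 3 with gcd(s, 95) = 1 is s = 3. Thus t = 17·3 = 51.

51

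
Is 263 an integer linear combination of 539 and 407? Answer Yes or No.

gcd(539, 407): 539 = 1·407 + 132; 407 = 3·132 + 11; 132 = 12·11 + 0 → 11
11 does not divide 263, so a solution does not exist.

No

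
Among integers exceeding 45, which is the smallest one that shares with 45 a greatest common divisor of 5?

gcd(k, 45) = 5 forces 5 | k; write k = 5s. Then gcd(5s, 5·9) = 5·gcd(s, 9), so need gcd(s, 9) = 1.
5s > 45 gives s ≥ 10. The least s ≥ 10 coprime to 9 is 10, so k = 5·10 = 50.

50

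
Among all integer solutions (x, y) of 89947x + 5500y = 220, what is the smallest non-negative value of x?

260

Euclid: 89947 = 16·5500 + 1947; 5500 = 2·1947 + 1606; 1947 = 1·1606 + 341; 1606 = 4·341 + 242; 341 = 1·242 + 99; 242 = 2·99 + 44; 99 = 2·44 + 11; 44 = 4·11 + 0 → gcd = 11; 220 = 11·20.
Back-substitution yields 89947·(113) + 5500·(-1848) = 11, so one solution is x = 113·20 = 2260, y = -1848·20 = -36960.
Solutions in x differ by 5500/11 = 500; the one in [0, 500) is 2260 mod 500 = 260.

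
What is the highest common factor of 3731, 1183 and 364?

91

gcd(3731, 1183): 3731 = 3·1183 + 182; 1183 = 6·182 + 91; 182 = 2·91 + 0 → 91
gcd(91, 364): 364 = 4·91 + 0 → 91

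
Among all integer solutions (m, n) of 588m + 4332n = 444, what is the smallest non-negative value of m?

126

gcd(588, 4332) = 12 (Euclid: 4332 = 7·588 + 216; 588 = 2·216 + 156; 216 = 1·156 + 60; 156 = 2·60 + 36; 60 = 1·36 + 24; 36 = 1·24 + 12; 24 = 2·12 + 0), and 12 | 444.
Extended Euclid: 588·(140) + 4332·(-19) = 12. Scale by 37: m₀ = 5180.
General solution m = m₀ + 361t; reducing mod 361 gives m = 126 (and n = -17).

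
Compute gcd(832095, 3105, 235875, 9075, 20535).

832095 = 3² · 5 · 11 · 41²; 3105 = 3³ · 5 · 23; 235875 = 3 · 5³ · 17 · 37; 9075 = 3 · 5² · 11²; 20535 = 3 · 5 · 37²
gcd takes min exponent of each prime: 3 · 5 = 15

15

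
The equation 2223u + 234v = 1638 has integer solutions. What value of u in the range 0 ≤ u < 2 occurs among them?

0

Reduce mod 234: 2223u ≡ 1638 (mod 234). With g = gcd(2223, 234) = 117 dividing 1638, divide through: 19u ≡ 14 (mod 2).
Since gcd(19, 2) = 1, u ≡ 14·(19)⁻¹ ≡ 0 (mod 2). Smallest non-negative: 0.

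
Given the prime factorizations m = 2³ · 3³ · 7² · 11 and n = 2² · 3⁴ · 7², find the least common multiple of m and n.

349272

max exponent per prime: 2³ · 3⁴ · 7² · 11 = 349272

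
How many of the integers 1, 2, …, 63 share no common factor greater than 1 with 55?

Prime factors of 55: 5, 11. Count integers ≤ 63 divisible by none of them.
By inclusion–exclusion: 63 − ⌊63/5⌋ − ⌊63/11⌋ + ⌊63/55⌋ = 47.

47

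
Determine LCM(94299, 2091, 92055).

6978597495

94299 = 3 · 17 · 43²; 2091 = 3 · 17 · 41; 92055 = 3 · 5 · 17 · 19²
lcm takes max exponent of each prime: 3 · 5 · 17 · 19² · 41 · 43² = 6978597495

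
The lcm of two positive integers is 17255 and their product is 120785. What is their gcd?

gcd·lcm = product, so gcd = 120785/17255 = 7.

7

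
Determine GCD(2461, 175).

Euclid: 2461 = 14·175 + 11; 175 = 15·11 + 10; 11 = 1·10 + 1; 10 = 10·1 + 0. Last nonzero remainder: 1.

1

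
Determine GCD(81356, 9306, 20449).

gcd(81356, 9306): 81356 = 8·9306 + 6908; 9306 = 1·6908 + 2398; 6908 = 2·2398 + 2112; 2398 = 1·2112 + 286; 2112 = 7·286 + 110; 286 = 2·110 + 66; 110 = 1·66 + 44; 66 = 1·44 + 22; 44 = 2·22 + 0 → 22
gcd(22, 20449): 20449 = 929·22 + 11; 22 = 2·11 + 0 → 11

11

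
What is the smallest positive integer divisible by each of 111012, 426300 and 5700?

2583804300

111012 = 2² · 3 · 11 · 29²; 426300 = 2² · 3 · 5² · 7² · 29; 5700 = 2² · 3 · 5² · 19
lcm takes max exponent of each prime: 2² · 3 · 5² · 7² · 11 · 19 · 29² = 2583804300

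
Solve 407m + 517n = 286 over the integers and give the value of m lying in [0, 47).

35

Reduce mod 517: 407m ≡ 286 (mod 517). With g = gcd(407, 517) = 11 dividing 286, divide through: 37m ≡ 26 (mod 47).
Since gcd(37, 47) = 1, m ≡ 26·(37)⁻¹ ≡ 35 (mod 47). Smallest non-negative: 35.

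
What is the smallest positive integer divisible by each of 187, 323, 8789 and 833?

lcm(187, 323) = 187·323/gcd = 60401/17 = 3553
lcm(3553, 8789) = 3553·8789/gcd = 31227317/187 = 166991
lcm(166991, 833) = 166991·833/gcd = 139103503/17 = 8182559

8182559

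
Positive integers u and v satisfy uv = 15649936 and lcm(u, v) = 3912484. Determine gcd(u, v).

4

gcd·lcm = product, so gcd = 15649936/3912484 = 4.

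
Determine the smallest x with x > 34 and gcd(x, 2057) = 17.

gcd(x, 2057) = 17 forces 17 | x; write x = 17s. Then gcd(17s, 17·121) = 17·gcd(s, 121), so need gcd(s, 121) = 1.
17s > 34 gives s ≥ 3. The least s ≥ 3 coprime to 121 is 3, so x = 17·3 = 51.

51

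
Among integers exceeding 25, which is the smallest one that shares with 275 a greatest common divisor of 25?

50

Multiples of 25 above 25: 25·2, 25·3, … . Need the cofactor coprime to 275/25 = 11.
Checking s = 2, 3, … the first with gcd(s, 11) = 1 is s = 2, giving 50.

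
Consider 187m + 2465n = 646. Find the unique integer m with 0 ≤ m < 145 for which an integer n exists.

43

Reduce mod 2465: 187m ≡ 646 (mod 2465). With g = gcd(187, 2465) = 17 dividing 646, divide through: 11m ≡ 38 (mod 145).
Since gcd(11, 145) = 1, m ≡ 38·(11)⁻¹ ≡ 43 (mod 145). Smallest non-negative: 43.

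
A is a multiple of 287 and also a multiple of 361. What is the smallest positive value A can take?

gcd first: 361 = 1·287 + 74; 287 = 3·74 + 65; 74 = 1·65 + 9; 65 = 7·9 + 2; 9 = 4·2 + 1; 2 = 2·1 + 0 → gcd = 1
lcm = 287·361/gcd = 103607/1 = 103607

103607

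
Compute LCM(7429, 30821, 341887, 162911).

1431744463877

7429 = 17 · 19 · 23; 30821 = 7² · 17 · 37; 341887 = 7 · 13² · 17²; 162911 = 7 · 17 · 37²
lcm takes max exponent of each prime: 7² · 13² · 17² · 19 · 23 · 37² = 1431744463877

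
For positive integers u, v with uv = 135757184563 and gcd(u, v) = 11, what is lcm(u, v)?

Since gcd(u,v)·lcm(u,v) = uv, lcm = 135757184563/11 = 12341562233.

12341562233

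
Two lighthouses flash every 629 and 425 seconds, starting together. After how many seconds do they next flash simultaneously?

15725

629 = 17 · 37; 425 = 5² · 17
max exponents: 5² · 17 · 37 = 15725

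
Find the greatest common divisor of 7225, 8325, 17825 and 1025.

25

gcd(7225, 8325): 8325 = 1·7225 + 1100; 7225 = 6·1100 + 625; 1100 = 1·625 + 475; 625 = 1·475 + 150; 475 = 3·150 + 25; 150 = 6·25 + 0 → 25
gcd(25, 17825): 17825 = 713·25 + 0 → 25
gcd(25, 1025): 1025 = 41·25 + 0 → 25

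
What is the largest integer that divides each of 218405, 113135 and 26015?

605

gcd(218405, 113135): 218405 = 1·113135 + 105270; 113135 = 1·105270 + 7865; 105270 = 13·7865 + 3025; 7865 = 2·3025 + 1815; 3025 = 1·1815 + 1210; 1815 = 1·1210 + 605; 1210 = 2·605 + 0 → 605
gcd(605, 26015): 26015 = 43·605 + 0 → 605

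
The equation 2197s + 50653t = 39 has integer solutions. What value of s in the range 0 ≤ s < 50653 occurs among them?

Euclid: 50653 = 23·2197 + 122; 2197 = 18·122 + 1; 122 = 122·1 + 0 → gcd = 1; 39 = 1·39.
Back-substitution yields 2197·(415) + 50653·(-18) = 1, so one solution is s = 415·39 = 16185, t = -18·39 = -702.
Solutions in s differ by 50653/1 = 50653; the one in [0, 50653) is 16185 mod 50653 = 16185.

16185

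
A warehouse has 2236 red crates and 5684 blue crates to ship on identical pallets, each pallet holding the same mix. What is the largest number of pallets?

2236 = 2² · 13 · 43
5684 = 2² · 7² · 29
Common: 2² = 4

4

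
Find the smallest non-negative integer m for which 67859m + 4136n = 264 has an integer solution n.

96

gcd(67859, 4136) = 11 (Euclid: 67859 = 16·4136 + 1683; 4136 = 2·1683 + 770; 1683 = 2·770 + 143; 770 = 5·143 + 55; 143 = 2·55 + 33; 55 = 1·33 + 22; 33 = 1·22 + 11; 22 = 2·11 + 0), and 11 | 264.
Extended Euclid: 67859·(145) + 4136·(-2379) = 11. Scale by 24: m₀ = 3480.
General solution m = m₀ + 376t; reducing mod 376 gives m = 96 (and n = -1575).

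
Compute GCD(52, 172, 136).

4

52 = 2² · 13; 172 = 2² · 43; 136 = 2³ · 17
gcd takes min exponent of each prime: 2² = 4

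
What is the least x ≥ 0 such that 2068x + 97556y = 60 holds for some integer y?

4057

Euclid: 97556 = 47·2068 + 360; 2068 = 5·360 + 268; 360 = 1·268 + 92; 268 = 2·92 + 84; 92 = 1·84 + 8; 84 = 10·8 + 4; 8 = 2·4 + 0 → gcd = 4; 60 = 4·15.
Back-substitution yields 2068·(11652) + 97556·(-247) = 4, so one solution is x = 11652·15 = 174780, y = -247·15 = -3705.
Solutions in x differ by 97556/4 = 24389; the one in [0, 24389) is 174780 mod 24389 = 4057.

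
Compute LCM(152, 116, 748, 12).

152 = 2³ · 19; 116 = 2² · 29; 748 = 2² · 11 · 17; 12 = 2² · 3
lcm takes max exponent of each prime: 2³ · 3 · 11 · 17 · 19 · 29 = 2472888

2472888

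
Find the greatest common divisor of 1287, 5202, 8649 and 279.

gcd(1287, 5202): 5202 = 4·1287 + 54; 1287 = 23·54 + 45; 54 = 1·45 + 9; 45 = 5·9 + 0 → 9
gcd(9, 8649): 8649 = 961·9 + 0 → 9
gcd(9, 279): 279 = 31·9 + 0 → 9

9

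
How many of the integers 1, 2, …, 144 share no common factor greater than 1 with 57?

57 = 3·19. Inclusion–exclusion on these primes:
144 − ⌊144/3⌋ − ⌊144/19⌋ + ⌊144/57⌋ = 91

91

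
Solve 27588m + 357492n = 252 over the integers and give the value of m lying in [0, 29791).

25139

Reduce mod 357492: 27588m ≡ 252 (mod 357492). With g = gcd(27588, 357492) = 12 dividing 252, divide through: 2299m ≡ 21 (mod 29791).
Since gcd(2299, 29791) = 1, m ≡ 21·(2299)⁻¹ ≡ 25139 (mod 29791). Smallest non-negative: 25139.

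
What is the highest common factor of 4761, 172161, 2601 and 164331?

9

4761 = 3² · 23²; 172161 = 3² · 11 · 37 · 47; 2601 = 3² · 17²; 164331 = 3² · 19 · 31²
gcd takes min exponent of each prime: 3² = 9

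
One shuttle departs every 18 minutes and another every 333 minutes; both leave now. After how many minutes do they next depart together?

gcd first: 333 = 18·18 + 9; 18 = 2·9 + 0 → gcd = 9
lcm = 18·333/gcd = 5994/9 = 666

666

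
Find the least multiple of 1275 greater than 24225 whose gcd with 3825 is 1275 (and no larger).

3825 = 1275·3. Any m with gcd(m, 3825) = 1275 is a multiple of 1275, say 1275s, with s coprime to 3.
Need s > 24225/1275, so s ≥ 20. First s ≥ 20 with gcd(s, 3) = 1 is s = 20. Thus m = 1275·20 = 25500.

25500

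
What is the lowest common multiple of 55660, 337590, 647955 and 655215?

55660 = 2² · 5 · 11² · 23; 337590 = 2 · 3² · 5 · 11² · 31; 647955 = 3² · 5 · 7 · 11² · 17; 655215 = 3 · 5 · 11² · 19²
lcm takes max exponent of each prime: 2² · 3² · 5 · 7 · 11² · 17 · 19² · 23 · 31 = 667116325260

667116325260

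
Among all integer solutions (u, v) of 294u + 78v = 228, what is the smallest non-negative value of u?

Euclid: 294 = 3·78 + 60; 78 = 1·60 + 18; 60 = 3·18 + 6; 18 = 3·6 + 0 → gcd = 6; 228 = 6·38.
Back-substitution yields 294·(4) + 78·(-15) = 6, so one solution is u = 4·38 = 152, v = -15·38 = -570.
Solutions in u differ by 78/6 = 13; the one in [0, 13) is 152 mod 13 = 9.

9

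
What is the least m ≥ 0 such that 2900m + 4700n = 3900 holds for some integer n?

37

Reduce mod 4700: 2900m ≡ 3900 (mod 4700). With g = gcd(2900, 4700) = 100 dividing 3900, divide through: 29m ≡ 39 (mod 47).
Since gcd(29, 47) = 1, m ≡ 39·(29)⁻¹ ≡ 37 (mod 47). Smallest non-negative: 37.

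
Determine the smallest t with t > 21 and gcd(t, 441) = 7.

gcd(t, 441) = 7 forces 7 | t; write t = 7s. Then gcd(7s, 7·63) = 7·gcd(s, 63), so need gcd(s, 63) = 1.
7s > 21 gives s ≥ 4. The least s ≥ 4 coprime to 63 is 4, so t = 7·4 = 28.

28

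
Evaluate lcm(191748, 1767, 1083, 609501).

1207662843396

lcm(191748, 1767) = 191748·1767/gcd = 338818716/57 = 5944188
lcm(5944188, 1083) = 5944188·1083/gcd = 6437555604/57 = 112939572
lcm(112939572, 609501) = 112939572·609501/gcd = 68836782073572/57 = 1207662843396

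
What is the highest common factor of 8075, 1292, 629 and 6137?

17

8075 = 5² · 17 · 19; 1292 = 2² · 17 · 19; 629 = 17 · 37; 6137 = 17 · 19²
gcd takes min exponent of each prime: 17 = 17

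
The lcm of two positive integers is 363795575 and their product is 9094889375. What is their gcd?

25

gcd·lcm = product, so gcd = 9094889375/363795575 = 25.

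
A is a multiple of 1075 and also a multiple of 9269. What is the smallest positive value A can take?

gcd first: 9269 = 8·1075 + 669; 1075 = 1·669 + 406; 669 = 1·406 + 263; 406 = 1·263 + 143; 263 = 1·143 + 120; 143 = 1·120 + 23; 120 = 5·23 + 5; 23 = 4·5 + 3; 5 = 1·3 + 2; 3 = 1·2 + 1; 2 = 2·1 + 0 → gcd = 1
lcm = 1075·9269/gcd = 9964175/1 = 9964175

9964175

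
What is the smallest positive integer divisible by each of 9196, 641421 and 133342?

74404836

9196 = 2² · 11² · 19; 641421 = 3² · 11² · 19 · 31; 133342 = 2 · 11² · 19 · 29
lcm takes max exponent of each prime: 2² · 3² · 11² · 19 · 29 · 31 = 74404836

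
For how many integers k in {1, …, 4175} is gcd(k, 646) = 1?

Prime factors of 646: 2, 17, 19. Count integers ≤ 4175 divisible by none of them.
By inclusion–exclusion: 4175 − ⌊4175/2⌋ − ⌊4175/17⌋ − ⌊4175/19⌋ + ⌊4175/34⌋ + ⌊4175/38⌋ + ⌊4175/323⌋ − ⌊4175/646⌋ = 1861.

1861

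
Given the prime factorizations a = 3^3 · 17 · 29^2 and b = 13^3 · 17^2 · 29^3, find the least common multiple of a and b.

max exponent per prime: 3^3 · 13^3 · 17^2 · 29^3 = 418105285299

418105285299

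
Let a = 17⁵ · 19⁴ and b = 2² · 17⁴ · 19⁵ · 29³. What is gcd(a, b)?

10884540241

min exponent per shared prime: 17⁴ · 19⁴ = 10884540241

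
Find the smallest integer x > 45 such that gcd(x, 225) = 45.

225 = 45·5. Any x with gcd(x, 225) = 45 is a multiple of 45, say 45s, with s coprime to 5.
Need s > 45/45, so s ≥ 2. First s ≥ 2 with gcd(s, 5) = 1 is s = 2. Thus x = 45·2 = 90.

90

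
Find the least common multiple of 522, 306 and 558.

275094

522 = 2 · 3² · 29; 306 = 2 · 3² · 17; 558 = 2 · 3² · 31
lcm takes max exponent of each prime: 2 · 3² · 17 · 29 · 31 = 275094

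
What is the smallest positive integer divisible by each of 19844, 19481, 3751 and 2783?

99041404

19844 = 2² · 11² · 41; 19481 = 7 · 11² · 23; 3751 = 11² · 31; 2783 = 11² · 23
lcm takes max exponent of each prime: 2² · 7 · 11² · 23 · 31 · 41 = 99041404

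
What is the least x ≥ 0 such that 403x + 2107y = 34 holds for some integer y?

502

gcd(403, 2107) = 1 (Euclid: 2107 = 5·403 + 92; 403 = 4·92 + 35; 92 = 2·35 + 22; 35 = 1·22 + 13; 22 = 1·13 + 9; 13 = 1·9 + 4; 9 = 2·4 + 1; 4 = 4·1 + 0), and 1 | 34.
Extended Euclid: 403·(-481) + 2107·(92) = 1. Scale by 34: x₀ = -16354.
General solution x = x₀ + 2107t; reducing mod 2107 gives x = 502 (and y = -96).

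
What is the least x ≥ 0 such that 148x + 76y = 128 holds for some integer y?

6

gcd(148, 76) = 4 (Euclid: 148 = 1·76 + 72; 76 = 1·72 + 4; 72 = 18·4 + 0), and 4 | 128.
Extended Euclid: 148·(-1) + 76·(2) = 4. Scale by 32: x₀ = -32.
General solution x = x₀ + 19t; reducing mod 19 gives x = 6 (and y = -10).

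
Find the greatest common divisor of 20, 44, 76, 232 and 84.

4

gcd(20, 44): 44 = 2·20 + 4; 20 = 5·4 + 0 → 4
gcd(4, 76): 76 = 19·4 + 0 → 4
gcd(4, 232): 232 = 58·4 + 0 → 4
gcd(4, 84): 84 = 21·4 + 0 → 4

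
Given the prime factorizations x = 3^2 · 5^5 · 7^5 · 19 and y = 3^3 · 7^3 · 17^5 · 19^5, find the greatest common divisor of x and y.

58653

min exponent per shared prime: 3^2 · 7^3 · 19 = 58653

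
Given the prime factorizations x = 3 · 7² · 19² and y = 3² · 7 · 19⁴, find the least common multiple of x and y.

max exponent per prime: 3² · 7² · 19⁴ = 57471561

57471561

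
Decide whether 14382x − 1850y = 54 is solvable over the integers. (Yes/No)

By Bézout, 14382x − 1850y = 54 has integer solutions iff gcd(14382, 1850) | 54.
Euclid: 14382 = 7·1850 + 1432; 1850 = 1·1432 + 418; 1432 = 3·418 + 178; 418 = 2·178 + 62; 178 = 2·62 + 54; 62 = 1·54 + 8; 54 = 6·8 + 6; 8 = 1·6 + 2; 6 = 3·2 + 0. gcd = 2; 54 mod 2 = 0. Yes.

Yes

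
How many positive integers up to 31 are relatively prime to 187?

187 = 11·17. Inclusion–exclusion on these primes:
31 − ⌊31/11⌋ − ⌊31/17⌋ + ⌊31/187⌋ = 28

28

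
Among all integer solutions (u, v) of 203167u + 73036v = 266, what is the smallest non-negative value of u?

Euclid: 203167 = 2·73036 + 57095; 73036 = 1·57095 + 15941; 57095 = 3·15941 + 9272; 15941 = 1·9272 + 6669; 9272 = 1·6669 + 2603; 6669 = 2·2603 + 1463; 2603 = 1·1463 + 1140; 1463 = 1·1140 + 323; 1140 = 3·323 + 171; 323 = 1·171 + 152; 171 = 1·152 + 19; 152 = 8·19 + 0 → gcd = 19; 266 = 19·14.
Back-substitution yields 203167·(449) + 73036·(-1249) = 19, so one solution is u = 449·14 = 6286, v = -1249·14 = -17486.
Solutions in u differ by 73036/19 = 3844; the one in [0, 3844) is 6286 mod 3844 = 2442.

2442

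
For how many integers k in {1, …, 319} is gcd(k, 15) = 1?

Prime factors of 15: 3, 5. Count integers ≤ 319 divisible by none of them.
By inclusion–exclusion: 319 − ⌊319/3⌋ − ⌊319/5⌋ + ⌊319/15⌋ = 171.

171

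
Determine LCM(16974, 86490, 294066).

1386521190

16974 = 2 · 3² · 23 · 41; 86490 = 2 · 3² · 5 · 31²; 294066 = 2 · 3² · 17 · 31²
lcm takes max exponent of each prime: 2 · 3² · 5 · 17 · 23 · 31² · 41 = 1386521190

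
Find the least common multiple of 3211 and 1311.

221559

gcd first: 3211 = 2·1311 + 589; 1311 = 2·589 + 133; 589 = 4·133 + 57; 133 = 2·57 + 19; 57 = 3·19 + 0 → gcd = 19
lcm = 3211·1311/gcd = 4209621/19 = 221559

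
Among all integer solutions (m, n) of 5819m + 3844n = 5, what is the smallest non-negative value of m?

399

Reduce mod 3844: 5819m ≡ 5 (mod 3844). With g = gcd(5819, 3844) = 1 dividing 5, divide through: 5819m ≡ 5 (mod 3844).
Since gcd(5819, 3844) = 1, m ≡ 5·(5819)⁻¹ ≡ 399 (mod 3844). Smallest non-negative: 399.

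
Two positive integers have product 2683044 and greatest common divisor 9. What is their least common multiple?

gcd·lcm = product, so lcm = 2683044/9 = 298116.

298116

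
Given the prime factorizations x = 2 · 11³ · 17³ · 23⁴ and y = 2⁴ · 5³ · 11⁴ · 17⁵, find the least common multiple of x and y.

11634740124544834000

max exponent per prime: 2⁴ · 5³ · 11⁴ · 17⁵ · 23⁴ = 11634740124544834000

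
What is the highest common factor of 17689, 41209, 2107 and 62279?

17689 = 7² · 19²; 41209 = 7² · 29²; 2107 = 7² · 43; 62279 = 7² · 31 · 41
gcd takes min exponent of each prime: 7² = 49

49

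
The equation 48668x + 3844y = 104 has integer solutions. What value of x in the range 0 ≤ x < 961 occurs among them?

Euclid: 48668 = 12·3844 + 2540; 3844 = 1·2540 + 1304; 2540 = 1·1304 + 1236; 1304 = 1·1236 + 68; 1236 = 18·68 + 12; 68 = 5·12 + 8; 12 = 1·8 + 4; 8 = 2·4 + 0 → gcd = 4; 104 = 4·26.
Back-substitution yields 48668·(339) + 3844·(-4292) = 4, so one solution is x = 339·26 = 8814, y = -4292·26 = -111592.
Solutions in x differ by 3844/4 = 961; the one in [0, 961) is 8814 mod 961 = 165.

165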